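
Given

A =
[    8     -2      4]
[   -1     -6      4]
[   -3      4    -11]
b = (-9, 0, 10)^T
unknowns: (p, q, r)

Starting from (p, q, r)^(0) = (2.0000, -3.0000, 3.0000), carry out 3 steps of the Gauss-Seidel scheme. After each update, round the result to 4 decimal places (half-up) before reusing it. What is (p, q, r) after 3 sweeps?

Iteration 1:
  p = (-9 - (-2)·-3.0000 - (4)·3.0000) / (8) = -3.3750
  q = (0 - (-1)·-3.3750 - (4)·3.0000) / (-6) = 2.5625
  r = (10 - (-3)·-3.3750 - (4)·2.5625) / (-11) = 0.9432
Iteration 2:
  p = (-9 - (-2)·2.5625 - (4)·0.9432) / (8) = -0.9560
  q = (0 - (-1)·-0.9560 - (4)·0.9432) / (-6) = 0.7881
  r = (10 - (-3)·-0.9560 - (4)·0.7881) / (-11) = -0.3618
Iteration 3:
  p = (-9 - (-2)·0.7881 - (4)·-0.3618) / (8) = -0.7471
  q = (0 - (-1)·-0.7471 - (4)·-0.3618) / (-6) = -0.1167
  r = (10 - (-3)·-0.7471 - (4)·-0.1167) / (-11) = -0.7478

(-0.7471, -0.1167, -0.7478)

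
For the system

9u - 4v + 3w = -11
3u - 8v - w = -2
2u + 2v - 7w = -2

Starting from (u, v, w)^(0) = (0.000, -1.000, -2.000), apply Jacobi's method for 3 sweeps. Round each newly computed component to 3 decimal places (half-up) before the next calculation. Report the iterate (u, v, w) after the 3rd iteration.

(-1.325, -0.143, -0.036)

Iteration 1:
  u = (-11 - (-4)·-1.000 - (3)·-2.000) / (9) = -1.000
  v = (-2 - (3)·0.000 - (-1)·-2.000) / (-8) = 0.500
  w = (-2 - (2)·0.000 - (2)·-1.000) / (-7) = 0.000
Iteration 2:
  u = (-11 - (-4)·0.500 - (3)·0.000) / (9) = -1.000
  v = (-2 - (3)·-1.000 - (-1)·0.000) / (-8) = -0.125
  w = (-2 - (2)·-1.000 - (2)·0.500) / (-7) = 0.143
Iteration 3:
  u = (-11 - (-4)·-0.125 - (3)·0.143) / (9) = -1.325
  v = (-2 - (3)·-1.000 - (-1)·0.143) / (-8) = -0.143
  w = (-2 - (2)·-1.000 - (2)·-0.125) / (-7) = -0.036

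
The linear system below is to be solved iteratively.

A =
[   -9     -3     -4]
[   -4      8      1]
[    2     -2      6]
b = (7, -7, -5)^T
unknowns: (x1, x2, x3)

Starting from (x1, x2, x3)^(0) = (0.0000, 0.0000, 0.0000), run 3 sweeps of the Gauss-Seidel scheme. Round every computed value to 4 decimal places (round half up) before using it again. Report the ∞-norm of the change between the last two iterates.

Iteration 1:
  x1 = (7 - (-3)·0.0000 - (-4)·0.0000) / (-9) = -0.7778
  x2 = (-7 - (-4)·-0.7778 - (1)·0.0000) / (8) = -1.2639
  x3 = (-5 - (2)·-0.7778 - (-2)·-1.2639) / (6) = -0.9954
Iteration 2:
  x1 = (7 - (-3)·-1.2639 - (-4)·-0.9954) / (-9) = 0.0859
  x2 = (-7 - (-4)·0.0859 - (1)·-0.9954) / (8) = -0.7076
  x3 = (-5 - (2)·0.0859 - (-2)·-0.7076) / (6) = -1.0978
Iteration 3:
  x1 = (7 - (-3)·-0.7076 - (-4)·-1.0978) / (-9) = -0.0540
  x2 = (-7 - (-4)·-0.0540 - (1)·-1.0978) / (8) = -0.7648
  x3 = (-5 - (2)·-0.0540 - (-2)·-0.7648) / (6) = -1.0703
Change: (-0.1399, -0.0572, 0.0275) → max |·| = 0.1399

0.1399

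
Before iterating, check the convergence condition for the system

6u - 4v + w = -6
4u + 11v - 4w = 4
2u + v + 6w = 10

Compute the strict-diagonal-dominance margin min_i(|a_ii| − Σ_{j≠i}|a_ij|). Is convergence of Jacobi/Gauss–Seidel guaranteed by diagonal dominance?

row 1: |6| − (4+1) = 1
row 2: |11| − (4+4) = 3
row 3: |6| − (2+1) = 3
minimum over rows = 1 → strictly diagonally dominant (convergence guaranteed)

1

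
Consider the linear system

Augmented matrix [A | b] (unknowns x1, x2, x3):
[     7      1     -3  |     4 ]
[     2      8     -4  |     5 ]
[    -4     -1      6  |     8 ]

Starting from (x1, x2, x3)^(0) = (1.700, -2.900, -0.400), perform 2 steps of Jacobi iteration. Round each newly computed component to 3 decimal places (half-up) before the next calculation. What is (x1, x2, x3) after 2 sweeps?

Iteration 1:
  x1 = (4 - (1)·-2.900 - (-3)·-0.400) / (7) = 0.814
  x2 = (5 - (2)·1.700 - (-4)·-0.400) / (8) = 0.000
  x3 = (8 - (-4)·1.700 - (-1)·-2.900) / (6) = 1.983
Iteration 2:
  x1 = (4 - (1)·0.000 - (-3)·1.983) / (7) = 1.421
  x2 = (5 - (2)·0.814 - (-4)·1.983) / (8) = 1.413
  x3 = (8 - (-4)·0.814 - (-1)·0.000) / (6) = 1.876

(1.421, 1.413, 1.876)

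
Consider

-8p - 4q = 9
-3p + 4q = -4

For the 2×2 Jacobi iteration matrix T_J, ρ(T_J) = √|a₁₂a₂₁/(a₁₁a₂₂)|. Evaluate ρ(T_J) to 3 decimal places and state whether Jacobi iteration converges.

0.612

a₁₂a₂₁/(a₁₁a₂₂) = (-4)·(-3) / ((-8)·(4)) = -0.375000
ρ = √|-0.375000| = √0.375000 = 0.612
ρ < 1, so Jacobi converges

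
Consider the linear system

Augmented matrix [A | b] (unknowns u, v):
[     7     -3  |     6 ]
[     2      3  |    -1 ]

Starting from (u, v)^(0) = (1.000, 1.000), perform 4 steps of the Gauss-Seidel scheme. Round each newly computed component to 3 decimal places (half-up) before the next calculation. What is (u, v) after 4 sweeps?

Iteration 1:
  u = (6 - (-3)·1.000) / (7) = 1.286
  v = (-1 - (2)·1.286) / (3) = -1.191
Iteration 2:
  u = (6 - (-3)·-1.191) / (7) = 0.347
  v = (-1 - (2)·0.347) / (3) = -0.565
Iteration 3:
  u = (6 - (-3)·-0.565) / (7) = 0.615
  v = (-1 - (2)·0.615) / (3) = -0.743
Iteration 4:
  u = (6 - (-3)·-0.743) / (7) = 0.539
  v = (-1 - (2)·0.539) / (3) = -0.693

(0.539, -0.693)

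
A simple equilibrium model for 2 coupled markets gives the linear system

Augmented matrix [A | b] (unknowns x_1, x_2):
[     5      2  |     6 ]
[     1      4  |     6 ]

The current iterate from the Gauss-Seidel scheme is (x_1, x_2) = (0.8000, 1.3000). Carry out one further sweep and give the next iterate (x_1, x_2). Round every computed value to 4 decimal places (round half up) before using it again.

(0.6800, 1.3300)

One sweep:
  x_1 = (6 - (2)·1.3000) / (5) = 0.6800
  x_2 = (6 - (1)·0.6800) / (4) = 1.3300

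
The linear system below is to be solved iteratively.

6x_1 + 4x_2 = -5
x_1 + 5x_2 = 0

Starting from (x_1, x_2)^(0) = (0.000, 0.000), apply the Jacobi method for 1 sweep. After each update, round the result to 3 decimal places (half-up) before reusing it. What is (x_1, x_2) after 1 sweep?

(-0.833, 0.000)

Iteration 1:
  x_1 = (-5 - (4)·0.000) / (6) = -0.833
  x_2 = (0 - (1)·0.000) / (5) = 0.000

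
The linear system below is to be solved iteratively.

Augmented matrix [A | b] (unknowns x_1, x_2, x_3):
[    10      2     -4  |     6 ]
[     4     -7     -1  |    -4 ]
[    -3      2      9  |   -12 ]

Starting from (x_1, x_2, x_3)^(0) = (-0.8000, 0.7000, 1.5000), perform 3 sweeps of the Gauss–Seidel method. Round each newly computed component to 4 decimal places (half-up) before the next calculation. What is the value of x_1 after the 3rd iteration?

Iteration 1:
  x_1 = (6 - (2)·0.7000 - (-4)·1.5000) / (10) = 1.0600
  x_2 = (-4 - (4)·1.0600 - (-1)·1.5000) / (-7) = 0.9629
  x_3 = (-12 - (-3)·1.0600 - (2)·0.9629) / (9) = -1.1940
Iteration 2:
  x_1 = (6 - (2)·0.9629 - (-4)·-1.1940) / (10) = -0.0702
  x_2 = (-4 - (4)·-0.0702 - (-1)·-1.1940) / (-7) = 0.7019
  x_3 = (-12 - (-3)·-0.0702 - (2)·0.7019) / (9) = -1.5127
Iteration 3:
  x_1 = (6 - (2)·0.7019 - (-4)·-1.5127) / (10) = -0.1455
  x_2 = (-4 - (4)·-0.1455 - (-1)·-1.5127) / (-7) = 0.7044
  x_3 = (-12 - (-3)·-0.1455 - (2)·0.7044) / (9) = -1.5384

-0.1455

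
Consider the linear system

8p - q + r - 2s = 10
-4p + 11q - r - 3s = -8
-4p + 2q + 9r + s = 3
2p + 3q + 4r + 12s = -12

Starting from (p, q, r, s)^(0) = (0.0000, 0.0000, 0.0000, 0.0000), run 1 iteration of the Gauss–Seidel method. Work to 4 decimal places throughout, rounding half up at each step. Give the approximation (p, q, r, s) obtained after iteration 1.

Iteration 1:
  p = (10 - (-1)·0.0000 - (1)·0.0000 - (-2)·0.0000) / (8) = 1.2500
  q = (-8 - (-4)·1.2500 - (-1)·0.0000 - (-3)·0.0000) / (11) = -0.2727
  r = (3 - (-4)·1.2500 - (2)·-0.2727 - (1)·0.0000) / (9) = 0.9495
  s = (-12 - (2)·1.2500 - (3)·-0.2727 - (4)·0.9495) / (12) = -1.4567

(1.2500, -0.2727, 0.9495, -1.4567)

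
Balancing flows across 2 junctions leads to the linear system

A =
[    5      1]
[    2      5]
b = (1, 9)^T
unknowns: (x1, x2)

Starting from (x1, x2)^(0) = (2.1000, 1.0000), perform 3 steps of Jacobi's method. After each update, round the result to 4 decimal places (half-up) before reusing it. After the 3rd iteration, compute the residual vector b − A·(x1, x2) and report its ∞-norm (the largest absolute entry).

0.3360

Iteration 1:
  x1 = (1 - (1)·1.0000) / (5) = 0.0000
  x2 = (9 - (2)·2.1000) / (5) = 0.9600
Iteration 2:
  x1 = (1 - (1)·0.9600) / (5) = 0.0080
  x2 = (9 - (2)·0.0000) / (5) = 1.8000
Iteration 3:
  x1 = (1 - (1)·1.8000) / (5) = -0.1600
  x2 = (9 - (2)·0.0080) / (5) = 1.7968
Residual b − A·x = (0.0032, 0.3360); ∞-norm = 0.3360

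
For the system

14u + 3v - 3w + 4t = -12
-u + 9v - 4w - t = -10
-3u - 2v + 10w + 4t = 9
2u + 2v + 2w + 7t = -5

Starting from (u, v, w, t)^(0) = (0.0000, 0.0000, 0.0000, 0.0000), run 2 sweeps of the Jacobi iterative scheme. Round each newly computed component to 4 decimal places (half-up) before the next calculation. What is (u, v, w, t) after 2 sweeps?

Iteration 1:
  u = (-12 - (3)·0.0000 - (-3)·0.0000 - (4)·0.0000) / (14) = -0.8571
  v = (-10 - (-1)·0.0000 - (-4)·0.0000 - (-1)·0.0000) / (9) = -1.1111
  w = (9 - (-3)·0.0000 - (-2)·0.0000 - (4)·0.0000) / (10) = 0.9000
  t = (-5 - (2)·0.0000 - (2)·0.0000 - (2)·0.0000) / (7) = -0.7143
Iteration 2:
  u = (-12 - (3)·-1.1111 - (-3)·0.9000 - (4)·-0.7143) / (14) = -0.2221
  v = (-10 - (-1)·-0.8571 - (-4)·0.9000 - (-1)·-0.7143) / (9) = -0.8857
  w = (9 - (-3)·-0.8571 - (-2)·-1.1111 - (4)·-0.7143) / (10) = 0.7064
  t = (-5 - (2)·-0.8571 - (2)·-1.1111 - (2)·0.9000) / (7) = -0.4091

(-0.2221, -0.8857, 0.7064, -0.4091)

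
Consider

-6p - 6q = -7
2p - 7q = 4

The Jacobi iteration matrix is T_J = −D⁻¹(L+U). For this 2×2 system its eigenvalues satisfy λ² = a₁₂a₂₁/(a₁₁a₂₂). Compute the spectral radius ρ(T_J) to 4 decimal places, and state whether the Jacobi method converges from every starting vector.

0.5345

a₁₂a₂₁/(a₁₁a₂₂) = (-6)·(2) / ((-6)·(-7)) = -0.285714
ρ = √|-0.285714| = √0.285714 = 0.5345
ρ < 1, so Jacobi converges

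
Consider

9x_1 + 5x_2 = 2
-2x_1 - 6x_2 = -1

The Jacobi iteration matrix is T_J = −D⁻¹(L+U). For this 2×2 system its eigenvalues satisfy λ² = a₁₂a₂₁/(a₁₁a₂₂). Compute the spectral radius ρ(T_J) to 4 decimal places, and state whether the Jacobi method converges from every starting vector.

0.4303

a₁₂a₂₁/(a₁₁a₂₂) = (5)·(-2) / ((9)·(-6)) = 0.185185
ρ = √|0.185185| = √0.185185 = 0.4303
ρ < 1, so Jacobi converges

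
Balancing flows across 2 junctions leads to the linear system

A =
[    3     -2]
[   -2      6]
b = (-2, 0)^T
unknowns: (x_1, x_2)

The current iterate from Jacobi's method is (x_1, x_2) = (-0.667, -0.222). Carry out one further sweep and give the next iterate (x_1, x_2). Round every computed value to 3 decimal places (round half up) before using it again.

(-0.815, -0.222)

One sweep:
  x_1 = (-2 - (-2)·-0.222) / (3) = -0.815
  x_2 = (0 - (-2)·-0.667) / (6) = -0.222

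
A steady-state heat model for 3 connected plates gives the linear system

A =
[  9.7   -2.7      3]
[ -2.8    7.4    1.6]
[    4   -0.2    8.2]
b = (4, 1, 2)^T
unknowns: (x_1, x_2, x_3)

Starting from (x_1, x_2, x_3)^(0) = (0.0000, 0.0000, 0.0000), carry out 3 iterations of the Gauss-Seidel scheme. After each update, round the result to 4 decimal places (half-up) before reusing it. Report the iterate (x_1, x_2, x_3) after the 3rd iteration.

Iteration 1:
  x_1 = (4 - (-2.7)·0.0000 - (3)·0.0000) / (9.7) = 0.4124
  x_2 = (1 - (-2.8)·0.4124 - (1.6)·0.0000) / (7.4) = 0.2912
  x_3 = (2 - (4)·0.4124 - (-0.2)·0.2912) / (8.2) = 0.0498
Iteration 2:
  x_1 = (4 - (-2.7)·0.2912 - (3)·0.0498) / (9.7) = 0.4780
  x_2 = (1 - (-2.8)·0.4780 - (1.6)·0.0498) / (7.4) = 0.3052
  x_3 = (2 - (4)·0.4780 - (-0.2)·0.3052) / (8.2) = 0.0182
Iteration 3:
  x_1 = (4 - (-2.7)·0.3052 - (3)·0.0182) / (9.7) = 0.4917
  x_2 = (1 - (-2.8)·0.4917 - (1.6)·0.0182) / (7.4) = 0.3172
  x_3 = (2 - (4)·0.4917 - (-0.2)·0.3172) / (8.2) = 0.0118

(0.4917, 0.3172, 0.0118)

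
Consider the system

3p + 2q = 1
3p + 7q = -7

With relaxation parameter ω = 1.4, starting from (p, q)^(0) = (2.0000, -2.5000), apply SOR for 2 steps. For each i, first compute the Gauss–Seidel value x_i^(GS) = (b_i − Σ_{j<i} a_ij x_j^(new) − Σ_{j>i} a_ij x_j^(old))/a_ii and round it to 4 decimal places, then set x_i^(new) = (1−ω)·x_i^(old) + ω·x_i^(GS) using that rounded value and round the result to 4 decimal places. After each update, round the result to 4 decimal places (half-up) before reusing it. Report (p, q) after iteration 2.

(1.1599, -1.4560)

Iteration 1:
  p: GS value = (1 - (2)·-2.5000) / (3) = 2.0000;  p ← (1−ω)·2.0000 + ω·2.0000 = 2.0000
  q: GS value = (-7 - (3)·2.0000) / (7) = -1.8571;  q ← (1−ω)·-2.5000 + ω·-1.8571 = -1.5999
Iteration 2:
  p: GS value = (1 - (2)·-1.5999) / (3) = 1.3999;  p ← (1−ω)·2.0000 + ω·1.3999 = 1.1599
  q: GS value = (-7 - (3)·1.1599) / (7) = -1.4971;  q ← (1−ω)·-1.5999 + ω·-1.4971 = -1.4560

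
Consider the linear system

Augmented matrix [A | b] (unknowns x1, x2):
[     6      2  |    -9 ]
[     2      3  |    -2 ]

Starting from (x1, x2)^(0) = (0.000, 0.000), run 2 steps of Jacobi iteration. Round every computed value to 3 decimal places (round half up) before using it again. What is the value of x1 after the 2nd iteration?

-1.278

Iteration 1:
  x1 = (-9 - (2)·0.000) / (6) = -1.500
  x2 = (-2 - (2)·0.000) / (3) = -0.667
Iteration 2:
  x1 = (-9 - (2)·-0.667) / (6) = -1.278
  x2 = (-2 - (2)·-1.500) / (3) = 0.333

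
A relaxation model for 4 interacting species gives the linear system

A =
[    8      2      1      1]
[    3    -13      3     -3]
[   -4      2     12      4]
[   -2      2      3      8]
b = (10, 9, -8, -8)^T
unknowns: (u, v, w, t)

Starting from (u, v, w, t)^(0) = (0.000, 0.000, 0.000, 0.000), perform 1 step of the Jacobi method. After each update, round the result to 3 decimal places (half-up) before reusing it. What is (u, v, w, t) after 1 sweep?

Iteration 1:
  u = (10 - (2)·0.000 - (1)·0.000 - (1)·0.000) / (8) = 1.250
  v = (9 - (3)·0.000 - (3)·0.000 - (-3)·0.000) / (-13) = -0.692
  w = (-8 - (-4)·0.000 - (2)·0.000 - (4)·0.000) / (12) = -0.667
  t = (-8 - (-2)·0.000 - (2)·0.000 - (3)·0.000) / (8) = -1.000

(1.250, -0.692, -0.667, -1.000)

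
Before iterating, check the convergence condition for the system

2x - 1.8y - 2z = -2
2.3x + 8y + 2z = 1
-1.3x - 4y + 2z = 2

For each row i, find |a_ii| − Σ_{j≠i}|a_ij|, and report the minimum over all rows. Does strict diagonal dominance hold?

-3.3

row 1: |2| − (1.8+2) = -1.8
row 2: |8| − (2.3+2) = 3.7
row 3: |2| − (1.3+4) = -3.3
minimum over rows = -3.3 → not strictly diagonally dominant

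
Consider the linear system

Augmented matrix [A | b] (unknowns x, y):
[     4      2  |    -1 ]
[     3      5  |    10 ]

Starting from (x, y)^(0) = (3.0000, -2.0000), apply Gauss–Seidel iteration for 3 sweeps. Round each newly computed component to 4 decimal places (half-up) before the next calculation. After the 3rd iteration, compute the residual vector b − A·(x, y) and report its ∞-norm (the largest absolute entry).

Iteration 1:
  x = (-1 - (2)·-2.0000) / (4) = 0.7500
  y = (10 - (3)·0.7500) / (5) = 1.5500
Iteration 2:
  x = (-1 - (2)·1.5500) / (4) = -1.0250
  y = (10 - (3)·-1.0250) / (5) = 2.6150
Iteration 3:
  x = (-1 - (2)·2.6150) / (4) = -1.5575
  y = (10 - (3)·-1.5575) / (5) = 2.9345
Residual b − A·x = (-0.6390, 0.0000); ∞-norm = 0.6390

0.6390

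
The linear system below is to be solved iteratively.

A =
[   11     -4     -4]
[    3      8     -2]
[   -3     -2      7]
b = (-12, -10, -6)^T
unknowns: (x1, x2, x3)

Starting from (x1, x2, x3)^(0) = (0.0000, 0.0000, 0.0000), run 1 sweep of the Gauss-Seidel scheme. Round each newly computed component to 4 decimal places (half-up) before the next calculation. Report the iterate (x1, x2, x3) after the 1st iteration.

(-1.0909, -0.8409, -1.5649)

Iteration 1:
  x1 = (-12 - (-4)·0.0000 - (-4)·0.0000) / (11) = -1.0909
  x2 = (-10 - (3)·-1.0909 - (-2)·0.0000) / (8) = -0.8409
  x3 = (-6 - (-3)·-1.0909 - (-2)·-0.8409) / (7) = -1.5649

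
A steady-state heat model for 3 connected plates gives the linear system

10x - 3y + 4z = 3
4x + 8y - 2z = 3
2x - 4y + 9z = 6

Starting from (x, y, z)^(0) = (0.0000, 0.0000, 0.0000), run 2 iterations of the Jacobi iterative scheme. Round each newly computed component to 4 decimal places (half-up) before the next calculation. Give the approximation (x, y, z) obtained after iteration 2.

(0.1458, 0.3917, 0.7667)

Iteration 1:
  x = (3 - (-3)·0.0000 - (4)·0.0000) / (10) = 0.3000
  y = (3 - (4)·0.0000 - (-2)·0.0000) / (8) = 0.3750
  z = (6 - (2)·0.0000 - (-4)·0.0000) / (9) = 0.6667
Iteration 2:
  x = (3 - (-3)·0.3750 - (4)·0.6667) / (10) = 0.1458
  y = (3 - (4)·0.3000 - (-2)·0.6667) / (8) = 0.3917
  z = (6 - (2)·0.3000 - (-4)·0.3750) / (9) = 0.7667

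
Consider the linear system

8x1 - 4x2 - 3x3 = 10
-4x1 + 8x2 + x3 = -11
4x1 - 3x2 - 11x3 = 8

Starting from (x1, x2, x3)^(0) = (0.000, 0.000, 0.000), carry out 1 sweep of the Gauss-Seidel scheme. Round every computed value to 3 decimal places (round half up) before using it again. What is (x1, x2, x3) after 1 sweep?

Iteration 1:
  x1 = (10 - (-4)·0.000 - (-3)·0.000) / (8) = 1.250
  x2 = (-11 - (-4)·1.250 - (1)·0.000) / (8) = -0.750
  x3 = (8 - (4)·1.250 - (-3)·-0.750) / (-11) = -0.068

(1.250, -0.750, -0.068)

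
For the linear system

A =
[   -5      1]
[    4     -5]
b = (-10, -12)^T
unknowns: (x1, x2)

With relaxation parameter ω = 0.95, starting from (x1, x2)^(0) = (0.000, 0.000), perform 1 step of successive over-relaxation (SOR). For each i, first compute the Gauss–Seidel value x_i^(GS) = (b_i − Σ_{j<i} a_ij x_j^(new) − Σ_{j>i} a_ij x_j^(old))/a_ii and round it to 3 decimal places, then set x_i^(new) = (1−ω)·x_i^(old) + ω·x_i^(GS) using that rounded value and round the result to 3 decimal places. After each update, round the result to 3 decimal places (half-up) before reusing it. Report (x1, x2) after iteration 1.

(1.900, 3.724)

Iteration 1:
  x1: GS value = (-10 - (1)·0.000) / (-5) = 2.000;  x1 ← (1−ω)·0.000 + ω·2.000 = 1.900
  x2: GS value = (-12 - (4)·1.900) / (-5) = 3.920;  x2 ← (1−ω)·0.000 + ω·3.920 = 3.724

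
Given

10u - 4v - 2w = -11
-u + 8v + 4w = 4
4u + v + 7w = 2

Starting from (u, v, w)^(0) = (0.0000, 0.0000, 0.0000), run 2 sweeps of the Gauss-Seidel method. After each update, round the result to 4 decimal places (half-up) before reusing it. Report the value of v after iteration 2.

-0.0291

Iteration 1:
  u = (-11 - (-4)·0.0000 - (-2)·0.0000) / (10) = -1.1000
  v = (4 - (-1)·-1.1000 - (4)·0.0000) / (8) = 0.3625
  w = (2 - (4)·-1.1000 - (1)·0.3625) / (7) = 0.8625
Iteration 2:
  u = (-11 - (-4)·0.3625 - (-2)·0.8625) / (10) = -0.7825
  v = (4 - (-1)·-0.7825 - (4)·0.8625) / (8) = -0.0291
  w = (2 - (4)·-0.7825 - (1)·-0.0291) / (7) = 0.7370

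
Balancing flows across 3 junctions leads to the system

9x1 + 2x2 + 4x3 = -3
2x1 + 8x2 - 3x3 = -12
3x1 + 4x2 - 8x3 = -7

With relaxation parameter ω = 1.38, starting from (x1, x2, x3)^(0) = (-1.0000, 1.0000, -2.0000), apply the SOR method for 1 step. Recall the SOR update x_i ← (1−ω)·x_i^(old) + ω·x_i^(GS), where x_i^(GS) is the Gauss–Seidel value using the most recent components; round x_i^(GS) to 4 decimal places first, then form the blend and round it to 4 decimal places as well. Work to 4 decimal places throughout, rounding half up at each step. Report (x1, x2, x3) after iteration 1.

(0.8400, -3.7748, -0.2024)

Iteration 1:
  x1: GS value = (-3 - (2)·1.0000 - (4)·-2.0000) / (9) = 0.3333;  x1 ← (1−ω)·-1.0000 + ω·0.3333 = 0.8400
  x2: GS value = (-12 - (2)·0.8400 - (-3)·-2.0000) / (8) = -2.4600;  x2 ← (1−ω)·1.0000 + ω·-2.4600 = -3.7748
  x3: GS value = (-7 - (3)·0.8400 - (4)·-3.7748) / (-8) = -0.6974;  x3 ← (1−ω)·-2.0000 + ω·-0.6974 = -0.2024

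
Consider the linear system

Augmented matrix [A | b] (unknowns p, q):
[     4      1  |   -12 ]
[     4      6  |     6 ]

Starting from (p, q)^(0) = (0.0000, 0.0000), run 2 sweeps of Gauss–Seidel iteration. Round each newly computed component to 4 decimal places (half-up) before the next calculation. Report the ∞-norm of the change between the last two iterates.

0.7500

Iteration 1:
  p = (-12 - (1)·0.0000) / (4) = -3.0000
  q = (6 - (4)·-3.0000) / (6) = 3.0000
Iteration 2:
  p = (-12 - (1)·3.0000) / (4) = -3.7500
  q = (6 - (4)·-3.7500) / (6) = 3.5000
Change: (-0.7500, 0.5000) → max |·| = 0.7500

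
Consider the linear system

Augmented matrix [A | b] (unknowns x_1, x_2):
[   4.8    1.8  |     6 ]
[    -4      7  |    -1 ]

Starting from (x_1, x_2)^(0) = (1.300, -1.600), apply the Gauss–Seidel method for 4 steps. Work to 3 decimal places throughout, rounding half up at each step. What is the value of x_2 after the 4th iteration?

0.466

Iteration 1:
  x_1 = (6 - (1.8)·-1.600) / (4.8) = 1.850
  x_2 = (-1 - (-4)·1.850) / (7) = 0.914
Iteration 2:
  x_1 = (6 - (1.8)·0.914) / (4.8) = 0.907
  x_2 = (-1 - (-4)·0.907) / (7) = 0.375
Iteration 3:
  x_1 = (6 - (1.8)·0.375) / (4.8) = 1.109
  x_2 = (-1 - (-4)·1.109) / (7) = 0.491
Iteration 4:
  x_1 = (6 - (1.8)·0.491) / (4.8) = 1.066
  x_2 = (-1 - (-4)·1.066) / (7) = 0.466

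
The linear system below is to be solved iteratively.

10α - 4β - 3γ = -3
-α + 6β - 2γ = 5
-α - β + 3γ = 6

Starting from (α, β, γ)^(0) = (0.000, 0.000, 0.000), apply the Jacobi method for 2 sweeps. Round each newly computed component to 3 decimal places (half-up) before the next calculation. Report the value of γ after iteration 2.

2.178

Iteration 1:
  α = (-3 - (-4)·0.000 - (-3)·0.000) / (10) = -0.300
  β = (5 - (-1)·0.000 - (-2)·0.000) / (6) = 0.833
  γ = (6 - (-1)·0.000 - (-1)·0.000) / (3) = 2.000
Iteration 2:
  α = (-3 - (-4)·0.833 - (-3)·2.000) / (10) = 0.633
  β = (5 - (-1)·-0.300 - (-2)·2.000) / (6) = 1.450
  γ = (6 - (-1)·-0.300 - (-1)·0.833) / (3) = 2.178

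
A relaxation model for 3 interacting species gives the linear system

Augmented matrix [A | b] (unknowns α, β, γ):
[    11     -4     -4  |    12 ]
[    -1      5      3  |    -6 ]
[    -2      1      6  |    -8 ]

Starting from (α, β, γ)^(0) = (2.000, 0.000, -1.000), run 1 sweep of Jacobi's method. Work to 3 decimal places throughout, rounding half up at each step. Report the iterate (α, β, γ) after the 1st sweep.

Iteration 1:
  α = (12 - (-4)·0.000 - (-4)·-1.000) / (11) = 0.727
  β = (-6 - (-1)·2.000 - (3)·-1.000) / (5) = -0.200
  γ = (-8 - (-2)·2.000 - (1)·0.000) / (6) = -0.667

(0.727, -0.200, -0.667)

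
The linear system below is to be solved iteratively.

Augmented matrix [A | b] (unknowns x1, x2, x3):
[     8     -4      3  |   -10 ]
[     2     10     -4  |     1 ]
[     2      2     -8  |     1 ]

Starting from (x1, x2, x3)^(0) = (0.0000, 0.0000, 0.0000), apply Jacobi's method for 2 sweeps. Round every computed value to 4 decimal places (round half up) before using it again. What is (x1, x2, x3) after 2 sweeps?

(-1.1531, 0.3000, -0.4125)

Iteration 1:
  x1 = (-10 - (-4)·0.0000 - (3)·0.0000) / (8) = -1.2500
  x2 = (1 - (2)·0.0000 - (-4)·0.0000) / (10) = 0.1000
  x3 = (1 - (2)·0.0000 - (2)·0.0000) / (-8) = -0.1250
Iteration 2:
  x1 = (-10 - (-4)·0.1000 - (3)·-0.1250) / (8) = -1.1531
  x2 = (1 - (2)·-1.2500 - (-4)·-0.1250) / (10) = 0.3000
  x3 = (1 - (2)·-1.2500 - (2)·0.1000) / (-8) = -0.4125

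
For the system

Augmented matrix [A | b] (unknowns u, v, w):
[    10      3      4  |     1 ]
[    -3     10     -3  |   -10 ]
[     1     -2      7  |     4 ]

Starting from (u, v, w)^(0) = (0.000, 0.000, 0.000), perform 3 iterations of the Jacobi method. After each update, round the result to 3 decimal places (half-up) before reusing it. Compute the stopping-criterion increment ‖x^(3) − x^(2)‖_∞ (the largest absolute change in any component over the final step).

0.068

Iteration 1:
  u = (1 - (3)·0.000 - (4)·0.000) / (10) = 0.100
  v = (-10 - (-3)·0.000 - (-3)·0.000) / (10) = -1.000
  w = (4 - (1)·0.000 - (-2)·0.000) / (7) = 0.571
Iteration 2:
  u = (1 - (3)·-1.000 - (4)·0.571) / (10) = 0.172
  v = (-10 - (-3)·0.100 - (-3)·0.571) / (10) = -0.799
  w = (4 - (1)·0.100 - (-2)·-1.000) / (7) = 0.271
Iteration 3:
  u = (1 - (3)·-0.799 - (4)·0.271) / (10) = 0.231
  v = (-10 - (-3)·0.172 - (-3)·0.271) / (10) = -0.867
  w = (4 - (1)·0.172 - (-2)·-0.799) / (7) = 0.319
Change: (0.059, -0.068, 0.048) → max |·| = 0.068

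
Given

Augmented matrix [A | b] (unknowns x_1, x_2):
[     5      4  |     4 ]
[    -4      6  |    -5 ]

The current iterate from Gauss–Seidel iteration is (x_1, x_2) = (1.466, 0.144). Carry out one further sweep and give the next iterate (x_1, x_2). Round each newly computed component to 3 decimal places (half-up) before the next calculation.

(0.685, -0.377)

One sweep:
  x_1 = (4 - (4)·0.144) / (5) = 0.685
  x_2 = (-5 - (-4)·0.685) / (6) = -0.377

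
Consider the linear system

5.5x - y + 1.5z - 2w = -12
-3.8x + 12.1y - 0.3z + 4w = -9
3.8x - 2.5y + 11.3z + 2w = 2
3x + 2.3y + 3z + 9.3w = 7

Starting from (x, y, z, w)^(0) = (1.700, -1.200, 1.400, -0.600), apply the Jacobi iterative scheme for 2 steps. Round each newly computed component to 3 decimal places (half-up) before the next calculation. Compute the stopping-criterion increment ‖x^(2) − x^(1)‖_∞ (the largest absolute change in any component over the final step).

Iteration 1:
  x = (-12 - (-1)·-1.200 - (1.5)·1.400 - (-2)·-0.600) / (5.5) = -3.000
  y = (-9 - (-3.8)·1.700 - (-0.3)·1.400 - (4)·-0.600) / (12.1) = 0.023
  z = (2 - (3.8)·1.700 - (-2.5)·-1.200 - (2)·-0.600) / (11.3) = -0.554
  w = (7 - (3)·1.700 - (2.3)·-1.200 - (3)·1.400) / (9.3) = 0.049
Iteration 2:
  x = (-12 - (-1)·0.023 - (1.5)·-0.554 - (-2)·0.049) / (5.5) = -2.009
  y = (-9 - (-3.8)·-3.000 - (-0.3)·-0.554 - (4)·0.049) / (12.1) = -1.716
  z = (2 - (3.8)·-3.000 - (-2.5)·0.023 - (2)·0.049) / (11.3) = 1.182
  w = (7 - (3)·-3.000 - (2.3)·0.023 - (3)·-0.554) / (9.3) = 1.893
Change: (0.991, -1.739, 1.736, 1.844) → max |·| = 1.844

1.844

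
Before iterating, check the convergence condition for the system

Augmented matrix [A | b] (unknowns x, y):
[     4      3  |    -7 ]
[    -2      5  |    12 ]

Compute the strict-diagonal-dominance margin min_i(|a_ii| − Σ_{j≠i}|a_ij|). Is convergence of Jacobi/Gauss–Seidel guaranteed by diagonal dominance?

1

row 1: |4| − (3) = 1
row 2: |5| − (2) = 3
minimum over rows = 1 → strictly diagonally dominant (convergence guaranteed)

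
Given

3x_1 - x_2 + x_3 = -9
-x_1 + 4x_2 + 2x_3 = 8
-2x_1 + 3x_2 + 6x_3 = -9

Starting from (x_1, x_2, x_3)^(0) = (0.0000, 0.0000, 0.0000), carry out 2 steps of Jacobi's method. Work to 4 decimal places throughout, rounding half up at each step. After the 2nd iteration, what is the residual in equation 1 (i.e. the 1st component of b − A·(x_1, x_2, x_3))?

1.9999

Iteration 1:
  x_1 = (-9 - (-1)·0.0000 - (1)·0.0000) / (3) = -3.0000
  x_2 = (8 - (-1)·0.0000 - (2)·0.0000) / (4) = 2.0000
  x_3 = (-9 - (-2)·0.0000 - (3)·0.0000) / (6) = -1.5000
Iteration 2:
  x_1 = (-9 - (-1)·2.0000 - (1)·-1.5000) / (3) = -1.8333
  x_2 = (8 - (-1)·-3.0000 - (2)·-1.5000) / (4) = 2.0000
  x_3 = (-9 - (-2)·-3.0000 - (3)·2.0000) / (6) = -3.5000
Residual b − A·x = (1.9999, 5.1667, 2.3334)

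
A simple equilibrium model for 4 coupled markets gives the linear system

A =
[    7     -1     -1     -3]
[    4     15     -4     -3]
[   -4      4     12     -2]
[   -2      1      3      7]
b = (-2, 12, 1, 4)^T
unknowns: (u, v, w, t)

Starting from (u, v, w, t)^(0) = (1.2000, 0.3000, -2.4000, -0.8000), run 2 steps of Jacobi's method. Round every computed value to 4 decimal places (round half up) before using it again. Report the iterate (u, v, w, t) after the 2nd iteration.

Iteration 1:
  u = (-2 - (-1)·0.3000 - (-1)·-2.4000 - (-3)·-0.8000) / (7) = -0.9286
  v = (12 - (4)·1.2000 - (-4)·-2.4000 - (-3)·-0.8000) / (15) = -0.3200
  w = (1 - (-4)·1.2000 - (4)·0.3000 - (-2)·-0.8000) / (12) = 0.2500
  t = (4 - (-2)·1.2000 - (1)·0.3000 - (3)·-2.4000) / (7) = 1.9000
Iteration 2:
  u = (-2 - (-1)·-0.3200 - (-1)·0.2500 - (-3)·1.9000) / (7) = 0.5186
  v = (12 - (4)·-0.9286 - (-4)·0.2500 - (-3)·1.9000) / (15) = 1.4943
  w = (1 - (-4)·-0.9286 - (4)·-0.3200 - (-2)·1.9000) / (12) = 0.1971
  t = (4 - (-2)·-0.9286 - (1)·-0.3200 - (3)·0.2500) / (7) = 0.2447

(0.5186, 1.4943, 0.1971, 0.2447)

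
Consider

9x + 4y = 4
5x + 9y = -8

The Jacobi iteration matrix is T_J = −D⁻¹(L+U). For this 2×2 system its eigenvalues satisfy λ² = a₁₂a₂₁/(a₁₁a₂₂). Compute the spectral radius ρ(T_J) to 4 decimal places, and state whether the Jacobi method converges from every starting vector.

a₁₂a₂₁/(a₁₁a₂₂) = (4)·(5) / ((9)·(9)) = 0.246914
ρ = √|0.246914| = √0.246914 = 0.4969
ρ < 1, so Jacobi converges

0.4969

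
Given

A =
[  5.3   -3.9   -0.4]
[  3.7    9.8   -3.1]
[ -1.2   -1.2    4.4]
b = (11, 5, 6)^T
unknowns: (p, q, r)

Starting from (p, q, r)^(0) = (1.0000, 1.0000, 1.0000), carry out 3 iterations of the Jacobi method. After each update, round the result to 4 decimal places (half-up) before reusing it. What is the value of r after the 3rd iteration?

2.0657

Iteration 1:
  p = (11 - (-3.9)·1.0000 - (-0.4)·1.0000) / (5.3) = 2.8868
  q = (5 - (3.7)·1.0000 - (-3.1)·1.0000) / (9.8) = 0.4490
  r = (6 - (-1.2)·1.0000 - (-1.2)·1.0000) / (4.4) = 1.9091
Iteration 2:
  p = (11 - (-3.9)·0.4490 - (-0.4)·1.9091) / (5.3) = 2.5500
  q = (5 - (3.7)·2.8868 - (-3.1)·1.9091) / (9.8) = 0.0242
  r = (6 - (-1.2)·2.8868 - (-1.2)·0.4490) / (4.4) = 2.2734
Iteration 3:
  p = (11 - (-3.9)·0.0242 - (-0.4)·2.2734) / (5.3) = 2.2649
  q = (5 - (3.7)·2.5500 - (-3.1)·2.2734) / (9.8) = 0.2666
  r = (6 - (-1.2)·2.5500 - (-1.2)·0.0242) / (4.4) = 2.0657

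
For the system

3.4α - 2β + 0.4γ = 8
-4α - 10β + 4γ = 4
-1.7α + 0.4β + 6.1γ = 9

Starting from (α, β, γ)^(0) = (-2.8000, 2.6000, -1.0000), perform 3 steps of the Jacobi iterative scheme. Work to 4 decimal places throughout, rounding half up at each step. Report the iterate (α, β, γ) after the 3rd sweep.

Iteration 1:
  α = (8 - (-2)·2.6000 - (0.4)·-1.0000) / (3.4) = 4.0000
  β = (4 - (-4)·-2.8000 - (4)·-1.0000) / (-10) = 0.3200
  γ = (9 - (-1.7)·-2.8000 - (0.4)·2.6000) / (6.1) = 0.5246
Iteration 2:
  α = (8 - (-2)·0.3200 - (0.4)·0.5246) / (3.4) = 2.4795
  β = (4 - (-4)·4.0000 - (4)·0.5246) / (-10) = -1.7902
  γ = (9 - (-1.7)·4.0000 - (0.4)·0.3200) / (6.1) = 2.5692
Iteration 3:
  α = (8 - (-2)·-1.7902 - (0.4)·2.5692) / (3.4) = 0.9976
  β = (4 - (-4)·2.4795 - (4)·2.5692) / (-10) = -0.3641
  γ = (9 - (-1.7)·2.4795 - (0.4)·-1.7902) / (6.1) = 2.2838

(0.9976, -0.3641, 2.2838)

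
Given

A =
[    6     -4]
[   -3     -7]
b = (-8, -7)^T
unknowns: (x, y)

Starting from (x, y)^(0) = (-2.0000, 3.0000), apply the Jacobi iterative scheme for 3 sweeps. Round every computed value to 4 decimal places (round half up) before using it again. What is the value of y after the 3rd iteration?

Iteration 1:
  x = (-8 - (-4)·3.0000) / (6) = 0.6667
  y = (-7 - (-3)·-2.0000) / (-7) = 1.8571
Iteration 2:
  x = (-8 - (-4)·1.8571) / (6) = -0.0953
  y = (-7 - (-3)·0.6667) / (-7) = 0.7143
Iteration 3:
  x = (-8 - (-4)·0.7143) / (6) = -0.8571
  y = (-7 - (-3)·-0.0953) / (-7) = 1.0408

1.0408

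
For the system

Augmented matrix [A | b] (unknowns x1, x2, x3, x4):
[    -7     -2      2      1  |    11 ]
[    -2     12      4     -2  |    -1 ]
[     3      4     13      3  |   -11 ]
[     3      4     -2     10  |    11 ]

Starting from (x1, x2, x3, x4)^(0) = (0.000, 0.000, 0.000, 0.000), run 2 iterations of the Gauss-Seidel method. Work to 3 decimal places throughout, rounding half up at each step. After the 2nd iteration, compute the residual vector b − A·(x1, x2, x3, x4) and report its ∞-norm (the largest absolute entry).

Iteration 1:
  x1 = (11 - (-2)·0.000 - (2)·0.000 - (1)·0.000) / (-7) = -1.571
  x2 = (-1 - (-2)·-1.571 - (4)·0.000 - (-2)·0.000) / (12) = -0.345
  x3 = (-11 - (3)·-1.571 - (4)·-0.345 - (3)·0.000) / (13) = -0.377
  x4 = (11 - (3)·-1.571 - (4)·-0.345 - (-2)·-0.377) / (10) = 1.634
Iteration 2:
  x1 = (11 - (-2)·-0.345 - (2)·-0.377 - (1)·1.634) / (-7) = -1.347
  x2 = (-1 - (-2)·-1.347 - (4)·-0.377 - (-2)·1.634) / (12) = 0.090
  x3 = (-11 - (3)·-1.347 - (4)·0.090 - (3)·1.634) / (13) = -0.940
  x4 = (11 - (3)·-1.347 - (4)·0.090 - (-2)·-0.940) / (10) = 1.280
Residual b − A·x = (2.351, 1.546, 1.061, 0.001); ∞-norm = 2.351

2.351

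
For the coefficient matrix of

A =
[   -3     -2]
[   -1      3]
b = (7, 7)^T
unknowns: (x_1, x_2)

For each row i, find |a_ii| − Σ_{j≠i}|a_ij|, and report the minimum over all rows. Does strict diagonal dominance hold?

1

row 1: |-3| − (2) = 1
row 2: |3| − (1) = 2
minimum over rows = 1 → strictly diagonally dominant (convergence guaranteed)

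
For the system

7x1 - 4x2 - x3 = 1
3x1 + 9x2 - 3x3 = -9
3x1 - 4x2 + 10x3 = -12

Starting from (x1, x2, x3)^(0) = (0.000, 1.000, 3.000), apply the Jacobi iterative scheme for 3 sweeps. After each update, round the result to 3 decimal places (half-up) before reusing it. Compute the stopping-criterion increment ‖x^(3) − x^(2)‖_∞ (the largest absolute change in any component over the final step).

Iteration 1:
  x1 = (1 - (-4)·1.000 - (-1)·3.000) / (7) = 1.143
  x2 = (-9 - (3)·0.000 - (-3)·3.000) / (9) = 0.000
  x3 = (-12 - (3)·0.000 - (-4)·1.000) / (10) = -0.800
Iteration 2:
  x1 = (1 - (-4)·0.000 - (-1)·-0.800) / (7) = 0.029
  x2 = (-9 - (3)·1.143 - (-3)·-0.800) / (9) = -1.648
  x3 = (-12 - (3)·1.143 - (-4)·0.000) / (10) = -1.543
Iteration 3:
  x1 = (1 - (-4)·-1.648 - (-1)·-1.543) / (7) = -1.019
  x2 = (-9 - (3)·0.029 - (-3)·-1.543) / (9) = -1.524
  x3 = (-12 - (3)·0.029 - (-4)·-1.648) / (10) = -1.868
Change: (-1.048, 0.124, -0.325) → max |·| = 1.048

1.048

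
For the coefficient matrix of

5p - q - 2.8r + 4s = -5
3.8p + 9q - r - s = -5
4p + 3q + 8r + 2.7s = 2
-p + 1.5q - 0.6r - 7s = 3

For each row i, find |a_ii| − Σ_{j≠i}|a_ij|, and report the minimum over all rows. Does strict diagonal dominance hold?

-2.8

row 1: |5| − (1+2.8+4) = -2.8
row 2: |9| − (3.8+1+1) = 3.2
row 3: |8| − (4+3+2.7) = -1.7
row 4: |-7| − (1+1.5+0.6) = 3.9
minimum over rows = -2.8 → not strictly diagonally dominant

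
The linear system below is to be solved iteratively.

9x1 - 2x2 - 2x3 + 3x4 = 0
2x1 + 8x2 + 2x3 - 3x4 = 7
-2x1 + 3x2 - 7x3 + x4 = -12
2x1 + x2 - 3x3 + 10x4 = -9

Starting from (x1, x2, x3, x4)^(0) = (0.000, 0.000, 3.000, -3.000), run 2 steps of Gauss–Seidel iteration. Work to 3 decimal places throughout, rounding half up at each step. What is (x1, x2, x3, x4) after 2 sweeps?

(0.074, 0.419, 1.725, -0.439)

Iteration 1:
  x1 = (0 - (-2)·0.000 - (-2)·3.000 - (3)·-3.000) / (9) = 1.667
  x2 = (7 - (2)·1.667 - (2)·3.000 - (-3)·-3.000) / (8) = -1.417
  x3 = (-12 - (-2)·1.667 - (3)·-1.417 - (1)·-3.000) / (-7) = 0.202
  x4 = (-9 - (2)·1.667 - (1)·-1.417 - (-3)·0.202) / (10) = -1.031
Iteration 2:
  x1 = (0 - (-2)·-1.417 - (-2)·0.202 - (3)·-1.031) / (9) = 0.074
  x2 = (7 - (2)·0.074 - (2)·0.202 - (-3)·-1.031) / (8) = 0.419
  x3 = (-12 - (-2)·0.074 - (3)·0.419 - (1)·-1.031) / (-7) = 1.725
  x4 = (-9 - (2)·0.074 - (1)·0.419 - (-3)·1.725) / (10) = -0.439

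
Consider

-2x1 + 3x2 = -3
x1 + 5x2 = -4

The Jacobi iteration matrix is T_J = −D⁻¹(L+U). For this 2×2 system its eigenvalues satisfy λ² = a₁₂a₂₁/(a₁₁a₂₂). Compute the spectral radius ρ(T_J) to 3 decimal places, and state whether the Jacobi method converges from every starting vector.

a₁₂a₂₁/(a₁₁a₂₂) = (3)·(1) / ((-2)·(5)) = -0.300000
ρ = √|-0.300000| = √0.300000 = 0.548
ρ < 1, so Jacobi converges

0.548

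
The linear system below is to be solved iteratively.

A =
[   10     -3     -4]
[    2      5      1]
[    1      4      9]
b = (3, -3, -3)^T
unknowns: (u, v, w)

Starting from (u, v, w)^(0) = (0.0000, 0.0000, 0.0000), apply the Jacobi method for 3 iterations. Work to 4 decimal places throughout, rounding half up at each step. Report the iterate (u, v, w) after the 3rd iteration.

(0.0640, -0.5747, -0.0415)

Iteration 1:
  u = (3 - (-3)·0.0000 - (-4)·0.0000) / (10) = 0.3000
  v = (-3 - (2)·0.0000 - (1)·0.0000) / (5) = -0.6000
  w = (-3 - (1)·0.0000 - (4)·0.0000) / (9) = -0.3333
Iteration 2:
  u = (3 - (-3)·-0.6000 - (-4)·-0.3333) / (10) = -0.0133
  v = (-3 - (2)·0.3000 - (1)·-0.3333) / (5) = -0.6533
  w = (-3 - (1)·0.3000 - (4)·-0.6000) / (9) = -0.1000
Iteration 3:
  u = (3 - (-3)·-0.6533 - (-4)·-0.1000) / (10) = 0.0640
  v = (-3 - (2)·-0.0133 - (1)·-0.1000) / (5) = -0.5747
  w = (-3 - (1)·-0.0133 - (4)·-0.6533) / (9) = -0.0415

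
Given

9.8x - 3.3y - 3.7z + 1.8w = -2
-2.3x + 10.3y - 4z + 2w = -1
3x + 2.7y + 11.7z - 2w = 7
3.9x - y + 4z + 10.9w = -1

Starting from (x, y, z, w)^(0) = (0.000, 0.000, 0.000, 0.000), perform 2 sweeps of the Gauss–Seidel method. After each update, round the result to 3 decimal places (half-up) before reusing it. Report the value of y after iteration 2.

0.236

Iteration 1:
  x = (-2 - (-3.3)·0.000 - (-3.7)·0.000 - (1.8)·0.000) / (9.8) = -0.204
  y = (-1 - (-2.3)·-0.204 - (-4)·0.000 - (2)·0.000) / (10.3) = -0.143
  z = (7 - (3)·-0.204 - (2.7)·-0.143 - (-2)·0.000) / (11.7) = 0.684
  w = (-1 - (3.9)·-0.204 - (-1)·-0.143 - (4)·0.684) / (10.9) = -0.283
Iteration 2:
  x = (-2 - (-3.3)·-0.143 - (-3.7)·0.684 - (1.8)·-0.283) / (9.8) = 0.058
  y = (-1 - (-2.3)·0.058 - (-4)·0.684 - (2)·-0.283) / (10.3) = 0.236
  z = (7 - (3)·0.058 - (2.7)·0.236 - (-2)·-0.283) / (11.7) = 0.481
  w = (-1 - (3.9)·0.058 - (-1)·0.236 - (4)·0.481) / (10.9) = -0.267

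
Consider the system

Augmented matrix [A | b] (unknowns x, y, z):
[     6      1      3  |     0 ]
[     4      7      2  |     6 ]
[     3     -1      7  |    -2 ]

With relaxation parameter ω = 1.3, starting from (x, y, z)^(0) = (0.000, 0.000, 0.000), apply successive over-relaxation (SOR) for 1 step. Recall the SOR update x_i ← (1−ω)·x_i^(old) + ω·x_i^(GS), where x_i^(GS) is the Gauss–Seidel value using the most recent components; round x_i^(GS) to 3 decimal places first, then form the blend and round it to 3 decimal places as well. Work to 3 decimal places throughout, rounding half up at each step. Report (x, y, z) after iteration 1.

(0.000, 1.114, -0.165)

Iteration 1:
  x: GS value = (0 - (1)·0.000 - (3)·0.000) / (6) = 0.000;  x ← (1−ω)·0.000 + ω·0.000 = 0.000
  y: GS value = (6 - (4)·0.000 - (2)·0.000) / (7) = 0.857;  y ← (1−ω)·0.000 + ω·0.857 = 1.114
  z: GS value = (-2 - (3)·0.000 - (-1)·1.114) / (7) = -0.127;  z ← (1−ω)·0.000 + ω·-0.127 = -0.165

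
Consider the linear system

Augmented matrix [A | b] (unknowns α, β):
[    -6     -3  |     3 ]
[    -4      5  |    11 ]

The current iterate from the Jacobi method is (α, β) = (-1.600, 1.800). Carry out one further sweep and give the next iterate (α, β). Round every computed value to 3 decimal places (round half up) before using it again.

(-1.400, 0.920)

One sweep:
  α = (3 - (-3)·1.800) / (-6) = -1.400
  β = (11 - (-4)·-1.600) / (5) = 0.920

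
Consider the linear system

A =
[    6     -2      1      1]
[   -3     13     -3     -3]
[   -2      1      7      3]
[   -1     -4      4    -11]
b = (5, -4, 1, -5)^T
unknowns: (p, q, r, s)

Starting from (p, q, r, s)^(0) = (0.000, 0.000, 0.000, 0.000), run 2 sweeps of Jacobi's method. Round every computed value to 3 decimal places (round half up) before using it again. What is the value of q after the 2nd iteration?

Iteration 1:
  p = (5 - (-2)·0.000 - (1)·0.000 - (1)·0.000) / (6) = 0.833
  q = (-4 - (-3)·0.000 - (-3)·0.000 - (-3)·0.000) / (13) = -0.308
  r = (1 - (-2)·0.000 - (1)·0.000 - (3)·0.000) / (7) = 0.143
  s = (-5 - (-1)·0.000 - (-4)·0.000 - (4)·0.000) / (-11) = 0.455
Iteration 2:
  p = (5 - (-2)·-0.308 - (1)·0.143 - (1)·0.455) / (6) = 0.631
  q = (-4 - (-3)·0.833 - (-3)·0.143 - (-3)·0.455) / (13) = 0.023
  r = (1 - (-2)·0.833 - (1)·-0.308 - (3)·0.455) / (7) = 0.230
  s = (-5 - (-1)·0.833 - (-4)·-0.308 - (4)·0.143) / (-11) = 0.543

0.023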